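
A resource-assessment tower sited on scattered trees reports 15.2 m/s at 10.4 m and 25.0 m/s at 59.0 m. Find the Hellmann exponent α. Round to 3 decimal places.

Power law: V₂/V₁ = (z₂/z₁)^α ⇒ α = ln(V₂/V₁) / ln(z₂/z₁)
α = ln(25.0/15.2) / ln(59.0/10.4) = ln(1.6447) / ln(5.6731)
  = 0.49758 / 1.73573 = 0.28667

α ≈ 0.287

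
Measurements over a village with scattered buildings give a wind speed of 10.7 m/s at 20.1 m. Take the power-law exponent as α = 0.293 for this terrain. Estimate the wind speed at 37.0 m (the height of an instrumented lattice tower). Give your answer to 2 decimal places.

12.79 m/s

Power-law profile: V₂ = V₁ · (z₂/z₁)^α
V₂ = 10.7 × (37.0/20.1)^0.293 = 10.7 × (1.8408)^0.293
    = 10.7 × 1.1958 = 12.7947 m/s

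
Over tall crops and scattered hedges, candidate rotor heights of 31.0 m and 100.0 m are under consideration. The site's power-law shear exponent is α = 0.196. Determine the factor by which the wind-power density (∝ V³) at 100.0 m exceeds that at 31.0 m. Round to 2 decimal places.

Speed ratio: V_B/V_A = (z_B/z_A)^α = (100.0/31.0)^0.196 = (3.2258)^0.196 = 1.25804
Power-density ratio: P_B/P_A = (V_B/V_A)³ = (1.25804)³ = 1.99104

1.99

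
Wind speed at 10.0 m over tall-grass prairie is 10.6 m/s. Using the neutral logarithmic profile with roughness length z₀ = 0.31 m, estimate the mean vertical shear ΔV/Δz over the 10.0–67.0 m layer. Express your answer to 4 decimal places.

0.1018 m/s/m

Log law: V₂ = V₁ · ln(z₂/z₀)/ln(z₁/z₀) = 10.6 × 5.3759/3.4738 = 16.4042 m/s
ΔV/Δz = (16.4042 − 10.6)/(67.0 − 10.0) = 5.8042/57.0000 = 0.10183 m/s/m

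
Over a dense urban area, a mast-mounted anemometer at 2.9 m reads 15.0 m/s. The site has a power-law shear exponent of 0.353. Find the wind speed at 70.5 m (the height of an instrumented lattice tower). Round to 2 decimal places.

46.27 m/s

Power-law profile: V₂ = V₁ · (z₂/z₁)^α
V₂ = 15.0 × (70.5/2.9)^0.353 = 15.0 × (24.3103)^0.353
    = 15.0 × 3.0845 = 46.2674 m/s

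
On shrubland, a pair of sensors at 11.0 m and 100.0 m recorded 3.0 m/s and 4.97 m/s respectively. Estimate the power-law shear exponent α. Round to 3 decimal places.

α ≈ 0.229

Power law: V₂/V₁ = (z₂/z₁)^α ⇒ α = ln(V₂/V₁) / ln(z₂/z₁)
α = ln(4.97/3.0) / ln(100.0/11.0) = ln(1.6567) / ln(9.0909)
  = 0.50481 / 2.20727 = 0.22870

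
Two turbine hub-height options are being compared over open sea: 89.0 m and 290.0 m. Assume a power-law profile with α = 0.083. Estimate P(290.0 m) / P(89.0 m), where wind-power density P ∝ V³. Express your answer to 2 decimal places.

1.34

Speed ratio: V_B/V_A = (z_B/z_A)^α = (290.0/89.0)^0.083 = (3.2584)^0.083 = 1.10301
Power-density ratio: P_B/P_A = (V_B/V_A)³ = (1.10301)³ = 1.34196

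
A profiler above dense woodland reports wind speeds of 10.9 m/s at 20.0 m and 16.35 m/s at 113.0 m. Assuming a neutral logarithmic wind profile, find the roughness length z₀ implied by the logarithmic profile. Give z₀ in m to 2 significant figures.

z₀ ≈ 0.63 m

Log law: V(z) ∝ ln(z/z₀). With r = V₁/V₂ = 10.9/16.35 = 0.66667,
r · ln(z₂/z₀) = ln(z₁/z₀) ⇒ ln z₀ = (ln z₁ − r·ln z₂)/(1 − r)
ln z₀ = (2.99573 − 0.66667×4.72739) / 0.33333 = -0.4676
z₀ = exp(-0.4676) = 0.6265 m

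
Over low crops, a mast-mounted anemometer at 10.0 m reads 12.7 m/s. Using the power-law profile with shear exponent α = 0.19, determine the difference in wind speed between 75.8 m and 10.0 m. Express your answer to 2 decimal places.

Power law: V₂ = V₁ · (z₂/z₁)^α = 12.7 × (7.5800)^0.19 = 18.6613 m/s
ΔV = 18.6613 − 12.7 = 5.9613 m/s

5.96 m/s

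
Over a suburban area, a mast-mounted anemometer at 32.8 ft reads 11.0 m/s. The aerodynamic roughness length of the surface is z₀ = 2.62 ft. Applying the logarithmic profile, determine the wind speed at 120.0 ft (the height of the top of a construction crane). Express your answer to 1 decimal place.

Log law: V(z) ∝ ln(z/z₀), so V₂/V₁ = ln(z₂/z₀) / ln(z₁/z₀).
ln(120.0/2.62) = 3.8243, ln(32.8/2.62) = 2.5273
V₂ = 11.0 × 3.8243/2.5273 = 11.0 × 1.5132 = 16.6455 m/s

16.6 m/s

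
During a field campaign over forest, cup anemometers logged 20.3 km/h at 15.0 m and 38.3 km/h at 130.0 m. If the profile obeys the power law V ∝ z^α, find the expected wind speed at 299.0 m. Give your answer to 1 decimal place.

48.9 km/h

First find α: α = ln(V₂/V₁)/ln(z₂/z₁) = ln(38.3/20.3)/ln(130.0/15.0) = 0.63483/2.15948 = 0.2940
Extrapolate from 130.0 m to 299.0 m: V₃ = 38.3 × (299.0/130.0)^0.2940 = 38.3 × 1.2774 = 48.9257 km/h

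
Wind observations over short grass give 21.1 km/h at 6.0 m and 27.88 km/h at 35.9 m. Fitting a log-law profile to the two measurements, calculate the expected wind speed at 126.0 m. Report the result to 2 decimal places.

Log law: V ∝ ln(z/z₀). From the pair, with r = V₁/V₂ = 0.75681,
ln z₀ = (ln z₁ − r·ln z₂)/(1 − r) = (1.7918 − 0.75681×3.5807)/0.24319 = -3.7757 → z₀ = 0.02292 m
V₃ = V₁ · ln(z₃/z₀)/ln(z₁/z₀) = 21.1 × 8.6120/5.5675 = 32.6384 km/h

32.64 km/h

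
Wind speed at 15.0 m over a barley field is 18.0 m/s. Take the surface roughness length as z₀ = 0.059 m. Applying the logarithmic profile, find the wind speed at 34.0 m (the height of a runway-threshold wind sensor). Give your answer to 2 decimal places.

20.66 m/s

Log law: V(z) ∝ ln(z/z₀), so V₂/V₁ = ln(z₂/z₀) / ln(z₁/z₀).
ln(34.0/0.059) = 6.3566, ln(15.0/0.059) = 5.5383
V₂ = 18.0 × 6.3566/5.5383 = 18.0 × 1.1478 = 20.6596 m/s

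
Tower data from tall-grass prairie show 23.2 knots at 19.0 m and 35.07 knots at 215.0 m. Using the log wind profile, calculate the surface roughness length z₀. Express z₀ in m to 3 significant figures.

z₀ ≈ 0.166 m

Log law: V(z) ∝ ln(z/z₀). With r = V₁/V₂ = 23.2/35.07 = 0.66153,
r · ln(z₂/z₀) = ln(z₁/z₀) ⇒ ln z₀ = (ln z₁ − r·ln z₂)/(1 − r)
ln z₀ = (2.94444 − 0.66153×5.37064) / 0.33847 = -1.7976
z₀ = exp(-1.7976) = 0.1657 m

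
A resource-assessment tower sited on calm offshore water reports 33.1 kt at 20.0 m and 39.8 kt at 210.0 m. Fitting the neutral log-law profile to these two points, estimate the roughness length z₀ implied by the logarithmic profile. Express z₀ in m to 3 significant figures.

z₀ ≈ 0.000180 m

Log law: V(z) ∝ ln(z/z₀). With r = V₁/V₂ = 33.1/39.8 = 0.83166,
r · ln(z₂/z₀) = ln(z₁/z₀) ⇒ ln z₀ = (ln z₁ − r·ln z₂)/(1 − r)
ln z₀ = (2.99573 − 0.83166×5.34711) / 0.16834 = -8.6208
z₀ = exp(-8.6208) = 0.0001803 m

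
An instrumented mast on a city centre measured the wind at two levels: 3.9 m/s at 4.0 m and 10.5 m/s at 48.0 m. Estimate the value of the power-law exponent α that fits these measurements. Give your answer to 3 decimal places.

α ≈ 0.399

Power law: V₂/V₁ = (z₂/z₁)^α ⇒ α = ln(V₂/V₁) / ln(z₂/z₁)
α = ln(10.5/3.9) / ln(48.0/4.0) = ln(2.6923) / ln(12.0000)
  = 0.99040 / 2.48491 = 0.39857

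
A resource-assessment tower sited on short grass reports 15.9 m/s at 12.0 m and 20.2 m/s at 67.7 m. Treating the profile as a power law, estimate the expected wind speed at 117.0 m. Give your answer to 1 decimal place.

First find α: α = ln(V₂/V₁)/ln(z₂/z₁) = ln(20.2/15.9)/ln(67.7/12.0) = 0.23936/1.73018 = 0.1383
Extrapolate from 67.7 m to 117.0 m: V₃ = 20.2 × (117.0/67.7)^0.1383 = 20.2 × 1.0786 = 21.7882 m/s

21.8 m/s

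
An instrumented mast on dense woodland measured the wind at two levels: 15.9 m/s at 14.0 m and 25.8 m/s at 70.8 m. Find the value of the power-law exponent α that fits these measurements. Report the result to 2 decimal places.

Power law: V₂/V₁ = (z₂/z₁)^α ⇒ α = ln(V₂/V₁) / ln(z₂/z₁)
α = ln(25.8/15.9) / ln(70.8/14.0) = ln(1.6226) / ln(5.0571)
  = 0.48406 / 1.62080 = 0.29865

α ≈ 0.30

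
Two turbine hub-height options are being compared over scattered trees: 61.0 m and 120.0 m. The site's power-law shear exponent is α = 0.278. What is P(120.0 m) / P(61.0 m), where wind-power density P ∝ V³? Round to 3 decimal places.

Speed ratio: V_B/V_A = (z_B/z_A)^α = (120.0/61.0)^0.278 = (1.9672)^0.278 = 1.20695
Power-density ratio: P_B/P_A = (V_B/V_A)³ = (1.20695)³ = 1.75822

1.758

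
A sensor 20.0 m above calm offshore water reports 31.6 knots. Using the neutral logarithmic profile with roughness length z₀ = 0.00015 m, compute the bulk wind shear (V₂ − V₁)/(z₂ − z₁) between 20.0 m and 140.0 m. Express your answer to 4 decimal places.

0.0434 knots/m

Log law: V₂ = V₁ · ln(z₂/z₀)/ln(z₁/z₀) = 31.6 × 13.7465/11.8006 = 36.8108 knots
ΔV/Δz = (36.8108 − 31.6)/(140.0 − 20.0) = 5.2108/120.0000 = 0.04342 knots/m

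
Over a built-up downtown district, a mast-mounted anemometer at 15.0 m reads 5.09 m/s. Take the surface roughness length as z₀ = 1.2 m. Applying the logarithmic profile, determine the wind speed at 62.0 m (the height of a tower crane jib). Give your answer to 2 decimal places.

7.95 m/s

Log law: V(z) ∝ ln(z/z₀), so V₂/V₁ = ln(z₂/z₀) / ln(z₁/z₀).
ln(62.0/1.2) = 3.9448, ln(15.0/1.2) = 2.5257
V₂ = 5.09 × 3.9448/2.5257 = 5.09 × 1.5619 = 7.9498 m/s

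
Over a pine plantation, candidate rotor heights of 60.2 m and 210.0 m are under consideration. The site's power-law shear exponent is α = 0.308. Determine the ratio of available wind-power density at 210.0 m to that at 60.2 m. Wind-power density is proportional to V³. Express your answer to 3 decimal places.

Speed ratio: V_B/V_A = (z_B/z_A)^α = (210.0/60.2)^0.308 = (3.4884)^0.308 = 1.46936
Power-density ratio: P_B/P_A = (V_B/V_A)³ = (1.46936)³ = 3.17237

3.172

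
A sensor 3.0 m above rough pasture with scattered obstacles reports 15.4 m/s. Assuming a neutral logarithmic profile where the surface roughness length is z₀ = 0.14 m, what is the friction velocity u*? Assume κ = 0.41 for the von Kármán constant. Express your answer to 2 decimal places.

u* ≈ 2.06 m/s

Log law: V(z) = (u*/κ) · ln(z/z₀) ⇒ u* = κ · V / ln(z/z₀)
u* = 0.41 × 15.4 / ln(3.0/0.14) = 0.41 × 15.4 / 3.0647
   = 6.3140 / 3.0647 = 2.0602 m/s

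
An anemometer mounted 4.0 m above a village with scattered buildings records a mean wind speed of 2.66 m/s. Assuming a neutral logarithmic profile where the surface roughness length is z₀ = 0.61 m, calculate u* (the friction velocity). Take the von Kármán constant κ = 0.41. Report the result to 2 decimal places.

u* ≈ 0.58 m/s

Log law: V(z) = (u*/κ) · ln(z/z₀) ⇒ u* = κ · V / ln(z/z₀)
u* = 0.41 × 2.66 / ln(4.0/0.61) = 0.41 × 2.66 / 1.8806
   = 1.0906 / 1.8806 = 0.5799 m/s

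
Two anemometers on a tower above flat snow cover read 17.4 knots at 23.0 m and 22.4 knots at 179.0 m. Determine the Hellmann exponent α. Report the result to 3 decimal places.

Power law: V₂/V₁ = (z₂/z₁)^α ⇒ α = ln(V₂/V₁) / ln(z₂/z₁)
α = ln(22.4/17.4) / ln(179.0/23.0) = ln(1.2874) / ln(7.7826)
  = 0.25259 / 2.05189 = 0.12310

α ≈ 0.123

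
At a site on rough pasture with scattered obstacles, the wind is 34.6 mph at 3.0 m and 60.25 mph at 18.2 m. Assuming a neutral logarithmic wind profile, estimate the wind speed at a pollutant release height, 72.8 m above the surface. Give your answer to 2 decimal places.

Log law: V ∝ ln(z/z₀). From the pair, with r = V₁/V₂ = 0.57427,
ln z₀ = (ln z₁ − r·ln z₂)/(1 − r) = (1.0986 − 0.57427×2.9014)/0.42573 = -1.3332 → z₀ = 0.2636 m
V₃ = V₁ · ln(z₃/z₀)/ln(z₁/z₀) = 34.6 × 5.6210/2.4319 = 79.9739 mph

79.97 mph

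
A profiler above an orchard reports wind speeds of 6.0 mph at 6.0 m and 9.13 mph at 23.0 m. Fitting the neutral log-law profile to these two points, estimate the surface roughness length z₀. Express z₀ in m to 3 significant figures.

z₀ ≈ 0.457 m

Log law: V(z) ∝ ln(z/z₀). With r = V₁/V₂ = 6.0/9.13 = 0.65717,
r · ln(z₂/z₀) = ln(z₁/z₀) ⇒ ln z₀ = (ln z₁ − r·ln z₂)/(1 − r)
ln z₀ = (1.79176 − 0.65717×3.13549) / 0.34283 = -0.7841
z₀ = exp(-0.7841) = 0.4565 m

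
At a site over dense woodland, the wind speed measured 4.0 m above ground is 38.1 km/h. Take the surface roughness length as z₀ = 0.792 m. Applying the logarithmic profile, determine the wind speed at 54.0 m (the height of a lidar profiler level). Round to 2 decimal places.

99.33 km/h

Log law: V(z) ∝ ln(z/z₀), so V₂/V₁ = ln(z₂/z₀) / ln(z₁/z₀).
ln(54.0/0.792) = 4.2222, ln(4.0/0.792) = 1.6195
V₂ = 38.1 × 4.2222/1.6195 = 38.1 × 2.6071 = 99.3307 km/h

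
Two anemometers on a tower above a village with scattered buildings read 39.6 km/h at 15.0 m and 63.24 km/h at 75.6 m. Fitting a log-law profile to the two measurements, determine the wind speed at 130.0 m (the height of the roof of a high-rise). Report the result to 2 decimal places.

Log law: V ∝ ln(z/z₀). From the pair, with r = V₁/V₂ = 0.62619,
ln z₀ = (ln z₁ − r·ln z₂)/(1 − r) = (2.7081 − 0.62619×4.3255)/0.37381 = -0.0013 → z₀ = 0.9987 m
V₃ = V₁ · ln(z₃/z₀)/ln(z₁/z₀) = 39.6 × 4.8688/2.7094 = 71.1630 km/h

71.16 km/h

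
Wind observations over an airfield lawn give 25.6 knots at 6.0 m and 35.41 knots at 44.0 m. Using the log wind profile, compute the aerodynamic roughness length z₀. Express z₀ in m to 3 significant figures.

Log law: V(z) ∝ ln(z/z₀). With r = V₁/V₂ = 25.6/35.41 = 0.72296,
r · ln(z₂/z₀) = ln(z₁/z₀) ⇒ ln z₀ = (ln z₁ − r·ln z₂)/(1 − r)
ln z₀ = (1.79176 − 0.72296×3.78419) / 0.27704 = -3.4077
z₀ = exp(-3.4077) = 0.03312 m

z₀ ≈ 0.0331 m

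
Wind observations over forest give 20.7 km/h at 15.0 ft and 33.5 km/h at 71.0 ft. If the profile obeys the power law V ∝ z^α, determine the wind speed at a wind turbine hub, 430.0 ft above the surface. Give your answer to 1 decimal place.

First find α: α = ln(V₂/V₁)/ln(z₂/z₁) = ln(33.5/20.7)/ln(71.0/15.0) = 0.48141/1.55463 = 0.3097
Extrapolate from 71.0 ft to 430.0 ft: V₃ = 33.5 × (430.0/71.0)^0.3097 = 33.5 × 1.7467 = 58.5149 km/h

58.5 km/h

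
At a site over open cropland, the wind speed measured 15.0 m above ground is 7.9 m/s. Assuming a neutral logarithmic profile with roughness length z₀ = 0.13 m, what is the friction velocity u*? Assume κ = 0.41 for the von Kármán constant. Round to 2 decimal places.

Log law: V(z) = (u*/κ) · ln(z/z₀) ⇒ u* = κ · V / ln(z/z₀)
u* = 0.41 × 7.9 / ln(15.0/0.13) = 0.41 × 7.9 / 4.7483
   = 3.2390 / 4.7483 = 0.6821 m/s

u* ≈ 0.68 m/s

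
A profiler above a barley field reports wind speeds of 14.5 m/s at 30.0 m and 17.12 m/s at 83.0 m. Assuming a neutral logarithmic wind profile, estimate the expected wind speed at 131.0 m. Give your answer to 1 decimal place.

18.3 m/s

Log law: V ∝ ln(z/z₀). From the pair, with r = V₁/V₂ = 0.84696,
ln z₀ = (ln z₁ − r·ln z₂)/(1 − r) = (3.4012 − 0.84696×4.4188)/0.15304 = -2.2308 → z₀ = 0.1074 m
V₃ = V₁ · ln(z₃/z₀)/ln(z₁/z₀) = 14.5 × 7.1060/5.6320 = 18.2949 m/s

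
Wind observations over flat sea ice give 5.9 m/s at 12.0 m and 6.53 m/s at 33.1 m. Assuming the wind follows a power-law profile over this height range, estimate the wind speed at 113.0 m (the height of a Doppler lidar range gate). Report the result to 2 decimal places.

First find α: α = ln(V₂/V₁)/ln(z₂/z₁) = ln(6.53/5.9)/ln(33.1/12.0) = 0.10145/1.01463 = 0.1000
Extrapolate from 33.1 m to 113.0 m: V₃ = 6.53 × (113.0/33.1)^0.1000 = 6.53 × 1.1306 = 7.3830 m/s

7.38 m/s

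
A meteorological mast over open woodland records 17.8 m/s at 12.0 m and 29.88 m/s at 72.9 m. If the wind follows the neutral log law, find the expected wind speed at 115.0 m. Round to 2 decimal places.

Log law: V ∝ ln(z/z₀). From the pair, with r = V₁/V₂ = 0.59572,
ln z₀ = (ln z₁ − r·ln z₂)/(1 − r) = (2.4849 − 0.59572×4.2891)/0.40428 = -0.1736 → z₀ = 0.8407 m
V₃ = V₁ · ln(z₃/z₀)/ln(z₁/z₀) = 17.8 × 4.9185/2.6585 = 32.9321 m/s

32.93 m/s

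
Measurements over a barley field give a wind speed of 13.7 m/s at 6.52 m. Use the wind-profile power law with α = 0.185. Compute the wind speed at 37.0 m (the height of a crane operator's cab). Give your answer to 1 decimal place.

18.9 m/s

Power-law profile: V₂ = V₁ · (z₂/z₁)^α
V₂ = 13.7 × (37.0/6.52)^0.185 = 13.7 × (5.6748)^0.185
    = 13.7 × 1.3787 = 18.8887 m/s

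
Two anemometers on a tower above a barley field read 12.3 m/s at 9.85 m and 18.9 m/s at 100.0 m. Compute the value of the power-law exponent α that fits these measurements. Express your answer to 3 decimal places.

Power law: V₂/V₁ = (z₂/z₁)^α ⇒ α = ln(V₂/V₁) / ln(z₂/z₁)
α = ln(18.9/12.3) / ln(100.0/9.85) = ln(1.5366) / ln(10.1523)
  = 0.42956 / 2.31770 = 0.18534

α ≈ 0.185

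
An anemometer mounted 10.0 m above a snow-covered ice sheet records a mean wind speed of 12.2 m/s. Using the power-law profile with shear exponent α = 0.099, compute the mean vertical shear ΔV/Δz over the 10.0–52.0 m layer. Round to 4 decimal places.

0.0515 m/s/m

Power law: V₂ = V₁ · (z₂/z₁)^α = 12.2 × (5.2000)^0.099 = 14.3630 m/s
ΔV/Δz = (14.3630 − 12.2)/(52.0 − 10.0) = 2.1630/42.0000 = 0.05150 m/s/m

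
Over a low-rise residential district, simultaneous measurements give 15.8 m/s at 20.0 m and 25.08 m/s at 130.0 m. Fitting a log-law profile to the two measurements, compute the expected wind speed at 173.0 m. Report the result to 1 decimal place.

Log law: V ∝ ln(z/z₀). From the pair, with r = V₁/V₂ = 0.62998,
ln z₀ = (ln z₁ − r·ln z₂)/(1 − r) = (2.9957 − 0.62998×4.8675)/0.37002 = -0.1912 → z₀ = 0.8260 m
V₃ = V₁ · ln(z₃/z₀)/ln(z₁/z₀) = 15.8 × 5.3445/3.1869 = 26.4967 m/s

26.5 m/s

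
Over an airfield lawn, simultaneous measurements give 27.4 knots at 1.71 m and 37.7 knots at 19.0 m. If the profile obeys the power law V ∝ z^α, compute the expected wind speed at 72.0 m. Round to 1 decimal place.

First find α: α = ln(V₂/V₁)/ln(z₂/z₁) = ln(37.7/27.4)/ln(19.0/1.71) = 0.31912/2.40795 = 0.1325
Extrapolate from 19.0 m to 72.0 m: V₃ = 37.7 × (72.0/19.0)^0.1325 = 37.7 × 1.1931 = 44.9799 knots

45.0 knots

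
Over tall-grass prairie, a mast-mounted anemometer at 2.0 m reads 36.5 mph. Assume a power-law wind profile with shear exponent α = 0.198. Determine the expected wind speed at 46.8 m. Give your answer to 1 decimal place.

68.1 mph

Power-law profile: V₂ = V₁ · (z₂/z₁)^α
V₂ = 36.5 × (46.8/2.0)^0.198 = 36.5 × (23.4000)^0.198
    = 36.5 × 1.8668 = 68.1393 mph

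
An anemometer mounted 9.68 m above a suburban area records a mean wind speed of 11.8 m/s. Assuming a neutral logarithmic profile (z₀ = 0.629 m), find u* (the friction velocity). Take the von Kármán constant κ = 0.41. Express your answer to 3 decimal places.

Log law: V(z) = (u*/κ) · ln(z/z₀) ⇒ u* = κ · V / ln(z/z₀)
u* = 0.41 × 11.8 / ln(9.68/0.629) = 0.41 × 11.8 / 2.7337
   = 4.8380 / 2.7337 = 1.7698 m/s

u* ≈ 1.770 m/s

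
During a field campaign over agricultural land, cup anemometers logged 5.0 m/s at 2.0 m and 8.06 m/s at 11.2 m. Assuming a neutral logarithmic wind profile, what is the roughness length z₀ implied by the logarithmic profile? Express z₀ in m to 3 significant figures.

z₀ ≈ 0.120 m

Log law: V(z) ∝ ln(z/z₀). With r = V₁/V₂ = 5.0/8.06 = 0.62035,
r · ln(z₂/z₀) = ln(z₁/z₀) ⇒ ln z₀ = (ln z₁ − r·ln z₂)/(1 − r)
ln z₀ = (0.69315 − 0.62035×2.41591) / 0.37965 = -2.1218
z₀ = exp(-2.1218) = 0.1198 m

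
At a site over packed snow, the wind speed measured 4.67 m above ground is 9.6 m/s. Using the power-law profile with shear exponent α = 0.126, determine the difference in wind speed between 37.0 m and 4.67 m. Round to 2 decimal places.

2.86 m/s

Power law: V₂ = V₁ · (z₂/z₁)^α = 9.6 × (7.9229)^0.126 = 12.4604 m/s
ΔV = 12.4604 − 9.6 = 2.8604 m/s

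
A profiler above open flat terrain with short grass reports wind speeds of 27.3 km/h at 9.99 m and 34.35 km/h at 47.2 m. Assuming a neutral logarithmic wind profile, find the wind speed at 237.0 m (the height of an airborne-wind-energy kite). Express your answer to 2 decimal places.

Log law: V ∝ ln(z/z₀). From the pair, with r = V₁/V₂ = 0.79476,
ln z₀ = (ln z₁ − r·ln z₂)/(1 − r) = (2.3016 − 0.79476×3.8544)/0.20524 = -3.7114 → z₀ = 0.02444 m
V₃ = V₁ · ln(z₃/z₀)/ln(z₁/z₀) = 27.3 × 9.1795/6.0130 = 41.6763 km/h

41.68 km/h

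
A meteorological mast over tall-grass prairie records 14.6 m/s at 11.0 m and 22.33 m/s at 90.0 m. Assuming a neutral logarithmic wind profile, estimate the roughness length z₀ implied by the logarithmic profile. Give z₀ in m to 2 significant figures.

z₀ ≈ 0.21 m

Log law: V(z) ∝ ln(z/z₀). With r = V₁/V₂ = 14.6/22.33 = 0.65383,
r · ln(z₂/z₀) = ln(z₁/z₀) ⇒ ln z₀ = (ln z₁ − r·ln z₂)/(1 − r)
ln z₀ = (2.39790 − 0.65383×4.49981) / 0.34617 = -1.5721
z₀ = exp(-1.5721) = 0.2076 m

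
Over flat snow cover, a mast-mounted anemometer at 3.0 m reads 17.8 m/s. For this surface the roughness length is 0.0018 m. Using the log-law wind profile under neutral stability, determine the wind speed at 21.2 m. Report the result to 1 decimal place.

22.5 m/s

Log law: V(z) ∝ ln(z/z₀), so V₂/V₁ = ln(z₂/z₀) / ln(z₁/z₀).
ln(21.2/0.0018) = 9.3740, ln(3.0/0.0018) = 7.4186
V₂ = 17.8 × 9.3740/7.4186 = 17.8 × 1.2636 = 22.4917 m/s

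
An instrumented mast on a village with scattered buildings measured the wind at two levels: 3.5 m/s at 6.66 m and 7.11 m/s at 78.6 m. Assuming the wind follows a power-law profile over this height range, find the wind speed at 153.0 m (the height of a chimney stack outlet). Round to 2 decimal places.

8.61 m/s

First find α: α = ln(V₂/V₁)/ln(z₂/z₁) = ln(7.11/3.5)/ln(78.6/6.66) = 0.70874/2.46825 = 0.2871
Extrapolate from 78.6 m to 153.0 m: V₃ = 7.11 × (153.0/78.6)^0.2871 = 7.11 × 1.2108 = 8.6086 m/s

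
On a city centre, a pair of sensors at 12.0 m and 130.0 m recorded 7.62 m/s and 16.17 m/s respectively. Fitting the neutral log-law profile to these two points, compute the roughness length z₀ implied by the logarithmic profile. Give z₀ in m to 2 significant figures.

z₀ ≈ 1.4 m

Log law: V(z) ∝ ln(z/z₀). With r = V₁/V₂ = 7.62/16.17 = 0.47124,
r · ln(z₂/z₀) = ln(z₁/z₀) ⇒ ln z₀ = (ln z₁ − r·ln z₂)/(1 − r)
ln z₀ = (2.48491 − 0.47124×4.86753) / 0.52876 = 0.3614
z₀ = exp(0.3614) = 1.435 m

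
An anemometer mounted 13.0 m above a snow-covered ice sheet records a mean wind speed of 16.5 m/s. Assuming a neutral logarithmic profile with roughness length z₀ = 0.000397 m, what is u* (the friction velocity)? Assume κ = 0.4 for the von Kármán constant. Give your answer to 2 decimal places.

Log law: V(z) = (u*/κ) · ln(z/z₀) ⇒ u* = κ · V / ln(z/z₀)
u* = 0.4 × 16.5 / ln(13.0/0.000397) = 0.4 × 16.5 / 10.3965
   = 6.6000 / 10.3965 = 0.6348 m/s

u* ≈ 0.63 m/s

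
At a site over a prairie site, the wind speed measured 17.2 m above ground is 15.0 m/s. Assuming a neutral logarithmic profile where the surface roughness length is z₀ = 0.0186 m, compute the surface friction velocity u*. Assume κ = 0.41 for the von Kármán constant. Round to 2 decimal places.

Log law: V(z) = (u*/κ) · ln(z/z₀) ⇒ u* = κ · V / ln(z/z₀)
u* = 0.41 × 15.0 / ln(17.2/0.0186) = 0.41 × 15.0 / 6.8295
   = 6.1500 / 6.8295 = 0.9005 m/s

u* ≈ 0.90 m/s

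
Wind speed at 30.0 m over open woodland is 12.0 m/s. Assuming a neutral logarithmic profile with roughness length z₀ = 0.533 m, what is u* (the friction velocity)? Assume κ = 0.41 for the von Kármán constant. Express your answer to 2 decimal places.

u* ≈ 1.22 m/s

Log law: V(z) = (u*/κ) · ln(z/z₀) ⇒ u* = κ · V / ln(z/z₀)
u* = 0.41 × 12.0 / ln(30.0/0.533) = 0.41 × 12.0 / 4.0304
   = 4.9200 / 4.0304 = 1.2207 m/s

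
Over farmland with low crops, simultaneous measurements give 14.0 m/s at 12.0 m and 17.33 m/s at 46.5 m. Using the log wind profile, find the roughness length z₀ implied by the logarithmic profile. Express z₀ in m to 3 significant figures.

Log law: V(z) ∝ ln(z/z₀). With r = V₁/V₂ = 14.0/17.33 = 0.80785,
r · ln(z₂/z₀) = ln(z₁/z₀) ⇒ ln z₀ = (ln z₁ − r·ln z₂)/(1 − r)
ln z₀ = (2.48491 − 0.80785×3.83945) / 0.19215 = -3.2099
z₀ = exp(-3.2099) = 0.04036 m

z₀ ≈ 0.0404 m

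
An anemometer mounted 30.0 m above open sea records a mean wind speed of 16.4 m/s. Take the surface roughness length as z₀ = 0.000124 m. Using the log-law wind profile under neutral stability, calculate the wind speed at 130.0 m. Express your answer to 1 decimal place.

18.3 m/s

Log law: V(z) ∝ ln(z/z₀), so V₂/V₁ = ln(z₂/z₀) / ln(z₁/z₀).
ln(130.0/0.000124) = 13.8628, ln(30.0/0.000124) = 12.3964
V₂ = 16.4 × 13.8628/12.3964 = 16.4 × 1.1183 = 18.3399 m/s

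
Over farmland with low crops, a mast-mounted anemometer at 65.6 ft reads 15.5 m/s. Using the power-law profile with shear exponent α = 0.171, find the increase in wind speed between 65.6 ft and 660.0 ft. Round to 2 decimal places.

7.50 m/s

Power law: V₂ = V₁ · (z₂/z₁)^α = 15.5 × (10.0610)^0.171 = 23.0029 m/s
ΔV = 23.0029 − 15.5 = 7.5029 m/s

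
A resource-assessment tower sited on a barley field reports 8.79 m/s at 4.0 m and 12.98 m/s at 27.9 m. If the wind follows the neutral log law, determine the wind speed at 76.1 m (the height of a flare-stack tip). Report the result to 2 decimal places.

Log law: V ∝ ln(z/z₀). From the pair, with r = V₁/V₂ = 0.67720,
ln z₀ = (ln z₁ − r·ln z₂)/(1 − r) = (1.3863 − 0.67720×3.3286)/0.32280 = -2.6884 → z₀ = 0.06799 m
V₃ = V₁ · ln(z₃/z₀)/ln(z₁/z₀) = 8.79 × 7.0205/4.0747 = 15.1446 m/s

15.14 m/s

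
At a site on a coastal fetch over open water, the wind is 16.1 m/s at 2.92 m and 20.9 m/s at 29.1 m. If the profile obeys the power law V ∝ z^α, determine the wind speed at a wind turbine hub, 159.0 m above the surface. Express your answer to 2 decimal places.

First find α: α = ln(V₂/V₁)/ln(z₂/z₁) = ln(20.9/16.1)/ln(29.1/2.92) = 0.26093/2.29915 = 0.1135
Extrapolate from 29.1 m to 159.0 m: V₃ = 20.9 × (159.0/29.1)^0.1135 = 20.9 × 1.2125 = 25.3423 m/s

25.34 m/s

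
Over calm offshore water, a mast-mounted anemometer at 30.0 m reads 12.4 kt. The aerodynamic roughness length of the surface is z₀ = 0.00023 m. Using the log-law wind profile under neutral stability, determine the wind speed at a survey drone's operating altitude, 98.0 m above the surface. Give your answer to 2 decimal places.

Log law: V(z) ∝ ln(z/z₀), so V₂/V₁ = ln(z₂/z₀) / ln(z₁/z₀).
ln(98.0/0.00023) = 12.9624, ln(30.0/0.00023) = 11.7786
V₂ = 12.4 × 12.9624/11.7786 = 12.4 × 1.1005 = 13.6462 kt

13.65 kt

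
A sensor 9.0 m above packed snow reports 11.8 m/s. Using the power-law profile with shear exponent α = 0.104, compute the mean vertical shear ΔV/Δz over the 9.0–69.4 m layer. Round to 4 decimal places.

0.0462 m/s/m

Power law: V₂ = V₁ · (z₂/z₁)^α = 11.8 × (7.7111)^0.104 = 14.5929 m/s
ΔV/Δz = (14.5929 − 11.8)/(69.4 − 9.0) = 2.7929/60.4000 = 0.04624 m/s/m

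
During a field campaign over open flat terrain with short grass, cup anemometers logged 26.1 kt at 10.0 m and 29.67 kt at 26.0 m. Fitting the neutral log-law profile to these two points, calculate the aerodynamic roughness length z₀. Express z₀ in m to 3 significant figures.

z₀ ≈ 0.00925 m

Log law: V(z) ∝ ln(z/z₀). With r = V₁/V₂ = 26.1/29.67 = 0.87968,
r · ln(z₂/z₀) = ln(z₁/z₀) ⇒ ln z₀ = (ln z₁ − r·ln z₂)/(1 − r)
ln z₀ = (2.30259 − 0.87968×3.25810) / 0.12032 = -4.6831
z₀ = exp(-4.6831) = 0.009250 m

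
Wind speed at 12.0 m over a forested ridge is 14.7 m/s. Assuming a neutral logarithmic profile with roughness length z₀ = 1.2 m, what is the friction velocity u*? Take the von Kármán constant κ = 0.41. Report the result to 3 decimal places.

Log law: V(z) = (u*/κ) · ln(z/z₀) ⇒ u* = κ · V / ln(z/z₀)
u* = 0.41 × 14.7 / ln(12.0/1.2) = 0.41 × 14.7 / 2.3026
   = 6.0270 / 2.3026 = 2.6175 m/s

u* ≈ 2.617 m/s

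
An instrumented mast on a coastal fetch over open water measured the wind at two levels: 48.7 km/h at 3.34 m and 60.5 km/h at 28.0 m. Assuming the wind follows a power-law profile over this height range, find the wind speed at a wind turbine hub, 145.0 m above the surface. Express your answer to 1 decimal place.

71.6 km/h

First find α: α = ln(V₂/V₁)/ln(z₂/z₁) = ln(60.5/48.7)/ln(28.0/3.34) = 0.21696/2.12623 = 0.1020
Extrapolate from 28.0 m to 145.0 m: V₃ = 60.5 × (145.0/28.0)^0.1020 = 60.5 × 1.1827 = 71.5541 km/h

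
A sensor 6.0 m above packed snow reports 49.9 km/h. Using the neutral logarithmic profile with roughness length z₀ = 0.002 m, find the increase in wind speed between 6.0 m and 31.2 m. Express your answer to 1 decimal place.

Log law: V₂ = V₁ · ln(z₂/z₀)/ln(z₁/z₀) = 49.9 × 9.6550/8.0064 = 60.1753 km/h
ΔV = 60.1753 − 49.9 = 10.2753 km/h

10.3 km/h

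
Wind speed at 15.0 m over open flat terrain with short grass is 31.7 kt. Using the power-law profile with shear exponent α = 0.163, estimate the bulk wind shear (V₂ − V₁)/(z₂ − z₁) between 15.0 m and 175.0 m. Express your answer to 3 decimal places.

0.098 kt/m

Power law: V₂ = V₁ · (z₂/z₁)^α = 31.7 × (11.6667)^0.163 = 47.3120 kt
ΔV/Δz = (47.3120 − 31.7)/(175.0 − 15.0) = 15.6120/160.0000 = 0.09758 kt/m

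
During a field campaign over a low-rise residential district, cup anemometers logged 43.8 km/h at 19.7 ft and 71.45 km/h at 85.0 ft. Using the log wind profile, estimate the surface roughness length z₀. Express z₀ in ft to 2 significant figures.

Log law: V(z) ∝ ln(z/z₀). With r = V₁/V₂ = 43.8/71.45 = 0.61302,
r · ln(z₂/z₀) = ln(z₁/z₀) ⇒ ln z₀ = (ln z₁ − r·ln z₂)/(1 − r)
ln z₀ = (2.98062 − 0.61302×4.44265) / 0.38698 = 0.6646
z₀ = exp(0.6646) = 1.944 ft

z₀ ≈ 1.9 ft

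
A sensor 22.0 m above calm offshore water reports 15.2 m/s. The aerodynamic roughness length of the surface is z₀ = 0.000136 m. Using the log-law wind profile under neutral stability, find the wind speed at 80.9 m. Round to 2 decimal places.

Log law: V(z) ∝ ln(z/z₀), so V₂/V₁ = ln(z₂/z₀) / ln(z₁/z₀).
ln(80.9/0.000136) = 13.2961, ln(22.0/0.000136) = 11.9939
V₂ = 15.2 × 13.2961/11.9939 = 15.2 × 1.1086 = 16.8503 m/s

16.85 m/s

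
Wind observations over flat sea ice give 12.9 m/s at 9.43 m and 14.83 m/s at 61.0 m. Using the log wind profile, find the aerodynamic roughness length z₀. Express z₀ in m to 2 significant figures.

Log law: V(z) ∝ ln(z/z₀). With r = V₁/V₂ = 12.9/14.83 = 0.86986,
r · ln(z₂/z₀) = ln(z₁/z₀) ⇒ ln z₀ = (ln z₁ − r·ln z₂)/(1 − r)
ln z₀ = (2.24390 − 0.86986×4.11087) / 0.13014 = -10.2349
z₀ = exp(-10.2349) = 0.00003590 m

z₀ ≈ 0.000036 m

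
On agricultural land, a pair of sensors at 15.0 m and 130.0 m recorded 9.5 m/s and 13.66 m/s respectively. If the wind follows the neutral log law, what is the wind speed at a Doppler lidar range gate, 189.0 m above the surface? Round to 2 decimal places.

14.38 m/s

Log law: V ∝ ln(z/z₀). From the pair, with r = V₁/V₂ = 0.69546,
ln z₀ = (ln z₁ − r·ln z₂)/(1 − r) = (2.7081 − 0.69546×4.8675)/0.30454 = -2.2235 → z₀ = 0.1082 m
V₃ = V₁ · ln(z₃/z₀)/ln(z₁/z₀) = 9.5 × 7.4652/4.9315 = 14.3809 m/s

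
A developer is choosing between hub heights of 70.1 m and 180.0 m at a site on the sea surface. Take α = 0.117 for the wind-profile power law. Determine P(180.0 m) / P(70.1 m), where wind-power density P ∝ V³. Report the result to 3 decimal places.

1.392

Speed ratio: V_B/V_A = (z_B/z_A)^α = (180.0/70.1)^0.117 = (2.5678)^0.117 = 1.11665
Power-density ratio: P_B/P_A = (V_B/V_A)³ = (1.11665)³ = 1.39237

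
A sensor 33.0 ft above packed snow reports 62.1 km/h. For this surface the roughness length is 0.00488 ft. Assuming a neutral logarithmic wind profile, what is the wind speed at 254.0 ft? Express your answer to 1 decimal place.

76.5 km/h

Log law: V(z) ∝ ln(z/z₀), so V₂/V₁ = ln(z₂/z₀) / ln(z₁/z₀).
ln(254.0/0.00488) = 10.8599, ln(33.0/0.00488) = 8.8191
V₂ = 62.1 × 10.8599/8.8191 = 62.1 × 1.2314 = 76.4705 km/h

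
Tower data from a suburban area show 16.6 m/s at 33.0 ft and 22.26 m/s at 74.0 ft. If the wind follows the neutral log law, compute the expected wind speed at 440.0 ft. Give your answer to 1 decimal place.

34.8 m/s

Log law: V ∝ ln(z/z₀). From the pair, with r = V₁/V₂ = 0.74573,
ln z₀ = (ln z₁ − r·ln z₂)/(1 − r) = (3.4965 − 0.74573×4.3041)/0.25427 = 1.1281 → z₀ = 3.090 ft
V₃ = V₁ · ln(z₃/z₀)/ln(z₁/z₀) = 16.6 × 4.9587/2.3685 = 34.7546 m/s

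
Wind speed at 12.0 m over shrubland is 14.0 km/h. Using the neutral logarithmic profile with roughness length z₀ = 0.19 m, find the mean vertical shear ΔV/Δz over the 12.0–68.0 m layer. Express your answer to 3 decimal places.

Log law: V₂ = V₁ · ln(z₂/z₀)/ln(z₁/z₀) = 14.0 × 5.8802/4.1456 = 19.8578 km/h
ΔV/Δz = (19.8578 − 14.0)/(68.0 − 12.0) = 5.8578/56.0000 = 0.10460 km/h/m

0.105 km/h/m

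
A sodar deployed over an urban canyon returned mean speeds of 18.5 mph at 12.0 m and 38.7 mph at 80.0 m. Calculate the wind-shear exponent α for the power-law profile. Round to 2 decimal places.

α ≈ 0.39

Power law: V₂/V₁ = (z₂/z₁)^α ⇒ α = ln(V₂/V₁) / ln(z₂/z₁)
α = ln(38.7/18.5) / ln(80.0/12.0) = ln(2.0919) / ln(6.6667)
  = 0.73807 / 1.89712 = 0.38905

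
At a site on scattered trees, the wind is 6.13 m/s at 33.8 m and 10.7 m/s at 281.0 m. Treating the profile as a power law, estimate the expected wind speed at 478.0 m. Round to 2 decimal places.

12.30 m/s

First find α: α = ln(V₂/V₁)/ln(z₂/z₁) = ln(10.7/6.13)/ln(281.0/33.8) = 0.55705/2.11789 = 0.2630
Extrapolate from 281.0 m to 478.0 m: V₃ = 10.7 × (478.0/281.0)^0.2630 = 10.7 × 1.1500 = 12.3046 m/s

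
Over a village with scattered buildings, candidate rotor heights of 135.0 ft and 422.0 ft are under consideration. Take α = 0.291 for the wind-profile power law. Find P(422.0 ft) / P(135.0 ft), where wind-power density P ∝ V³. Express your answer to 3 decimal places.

Speed ratio: V_B/V_A = (z_B/z_A)^α = (422.0/135.0)^0.291 = (3.1259)^0.291 = 1.39328
Power-density ratio: P_B/P_A = (V_B/V_A)³ = (1.39328)³ = 2.70468

2.705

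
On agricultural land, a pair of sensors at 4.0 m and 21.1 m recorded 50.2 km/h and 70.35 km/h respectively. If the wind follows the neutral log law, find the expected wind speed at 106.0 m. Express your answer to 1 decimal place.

Log law: V ∝ ln(z/z₀). From the pair, with r = V₁/V₂ = 0.71357,
ln z₀ = (ln z₁ − r·ln z₂)/(1 − r) = (1.3863 − 0.71357×3.0493)/0.28643 = -2.7567 → z₀ = 0.06350 m
V₃ = V₁ · ln(z₃/z₀)/ln(z₁/z₀) = 50.2 × 7.4201/4.1430 = 89.9085 km/h

89.9 km/h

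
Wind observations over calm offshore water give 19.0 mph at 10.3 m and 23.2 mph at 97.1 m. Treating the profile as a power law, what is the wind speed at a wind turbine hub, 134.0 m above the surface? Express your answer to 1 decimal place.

First find α: α = ln(V₂/V₁)/ln(z₂/z₁) = ln(23.2/19.0)/ln(97.1/10.3) = 0.19971/2.24360 = 0.0890
Extrapolate from 97.1 m to 134.0 m: V₃ = 23.2 × (134.0/97.1)^0.0890 = 23.2 × 1.0291 = 23.8748 mph

23.9 mph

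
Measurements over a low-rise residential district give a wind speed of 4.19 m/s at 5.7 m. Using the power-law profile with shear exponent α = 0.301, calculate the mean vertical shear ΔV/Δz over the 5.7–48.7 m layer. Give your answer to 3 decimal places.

Power law: V₂ = V₁ · (z₂/z₁)^α = 4.19 × (8.5439)^0.301 = 7.9918 m/s
ΔV/Δz = (7.9918 − 4.19)/(48.7 − 5.7) = 3.8018/43.0000 = 0.08841 m/s/m

0.088 m/s/m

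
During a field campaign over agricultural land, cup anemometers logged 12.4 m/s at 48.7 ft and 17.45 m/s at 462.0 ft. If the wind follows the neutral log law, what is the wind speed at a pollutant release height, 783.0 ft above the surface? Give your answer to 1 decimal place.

18.6 m/s

Log law: V ∝ ln(z/z₀). From the pair, with r = V₁/V₂ = 0.71060,
ln z₀ = (ln z₁ − r·ln z₂)/(1 − r) = (3.8857 − 0.71060×6.1356)/0.28940 = -1.6388 → z₀ = 0.1942 ft
V₃ = V₁ · ln(z₃/z₀)/ln(z₁/z₀) = 12.4 × 8.3019/5.5245 = 18.6342 m/s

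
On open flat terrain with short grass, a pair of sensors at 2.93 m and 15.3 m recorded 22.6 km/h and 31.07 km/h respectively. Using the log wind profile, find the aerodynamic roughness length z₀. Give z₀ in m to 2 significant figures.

z₀ ≈ 0.036 m

Log law: V(z) ∝ ln(z/z₀). With r = V₁/V₂ = 22.6/31.07 = 0.72739,
r · ln(z₂/z₀) = ln(z₁/z₀) ⇒ ln z₀ = (ln z₁ − r·ln z₂)/(1 − r)
ln z₀ = (1.07500 − 0.72739×2.72785) / 0.27261 = -3.3352
z₀ = exp(-3.3352) = 0.03561 m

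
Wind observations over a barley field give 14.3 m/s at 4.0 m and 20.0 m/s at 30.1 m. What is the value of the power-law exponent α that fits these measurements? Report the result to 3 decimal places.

Power law: V₂/V₁ = (z₂/z₁)^α ⇒ α = ln(V₂/V₁) / ln(z₂/z₁)
α = ln(20.0/14.3) / ln(30.1/4.0) = ln(1.3986) / ln(7.5250)
  = 0.33547 / 2.01823 = 0.16622

α ≈ 0.166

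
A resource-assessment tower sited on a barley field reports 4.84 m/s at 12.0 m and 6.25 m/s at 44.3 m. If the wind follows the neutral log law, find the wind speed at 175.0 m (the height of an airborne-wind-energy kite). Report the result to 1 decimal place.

7.7 m/s

Log law: V ∝ ln(z/z₀). From the pair, with r = V₁/V₂ = 0.77440,
ln z₀ = (ln z₁ − r·ln z₂)/(1 − r) = (2.4849 − 0.77440×3.7910)/0.22560 = -1.9984 → z₀ = 0.1356 m
V₃ = V₁ · ln(z₃/z₀)/ln(z₁/z₀) = 4.84 × 7.1632/4.4833 = 7.7331 m/s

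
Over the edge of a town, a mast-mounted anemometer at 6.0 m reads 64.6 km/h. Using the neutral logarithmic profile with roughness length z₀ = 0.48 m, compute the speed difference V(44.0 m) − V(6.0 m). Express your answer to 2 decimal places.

50.96 km/h

Log law: V₂ = V₁ · ln(z₂/z₀)/ln(z₁/z₀) = 64.6 × 4.5182/2.5257 = 115.5599 km/h
ΔV = 115.5599 − 64.6 = 50.9599 km/h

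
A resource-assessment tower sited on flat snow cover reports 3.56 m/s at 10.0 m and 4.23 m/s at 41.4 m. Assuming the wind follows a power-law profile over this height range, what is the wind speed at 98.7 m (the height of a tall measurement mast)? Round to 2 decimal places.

4.70 m/s

First find α: α = ln(V₂/V₁)/ln(z₂/z₁) = ln(4.23/3.56)/ln(41.4/10.0) = 0.17244/1.42070 = 0.1214
Extrapolate from 41.4 m to 98.7 m: V₃ = 4.23 × (98.7/41.4)^0.1214 = 4.23 × 1.1112 = 4.7004 m/s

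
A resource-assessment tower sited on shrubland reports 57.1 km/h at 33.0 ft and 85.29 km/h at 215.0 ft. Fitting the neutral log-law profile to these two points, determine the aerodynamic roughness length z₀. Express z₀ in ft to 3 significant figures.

z₀ ≈ 0.741 ft

Log law: V(z) ∝ ln(z/z₀). With r = V₁/V₂ = 57.1/85.29 = 0.66948,
r · ln(z₂/z₀) = ln(z₁/z₀) ⇒ ln z₀ = (ln z₁ − r·ln z₂)/(1 − r)
ln z₀ = (3.49651 − 0.66948×5.37064) / 0.33052 = -0.2996
z₀ = exp(-0.2996) = 0.7411 ft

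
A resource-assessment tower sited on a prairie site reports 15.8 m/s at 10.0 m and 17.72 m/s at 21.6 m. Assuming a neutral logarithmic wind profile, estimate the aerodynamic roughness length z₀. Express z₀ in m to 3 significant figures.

z₀ ≈ 0.0177 m

Log law: V(z) ∝ ln(z/z₀). With r = V₁/V₂ = 15.8/17.72 = 0.89165,
r · ln(z₂/z₀) = ln(z₁/z₀) ⇒ ln z₀ = (ln z₁ − r·ln z₂)/(1 − r)
ln z₀ = (2.30259 − 0.89165×3.07269) / 0.10835 = -4.0348
z₀ = exp(-4.0348) = 0.01769 m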